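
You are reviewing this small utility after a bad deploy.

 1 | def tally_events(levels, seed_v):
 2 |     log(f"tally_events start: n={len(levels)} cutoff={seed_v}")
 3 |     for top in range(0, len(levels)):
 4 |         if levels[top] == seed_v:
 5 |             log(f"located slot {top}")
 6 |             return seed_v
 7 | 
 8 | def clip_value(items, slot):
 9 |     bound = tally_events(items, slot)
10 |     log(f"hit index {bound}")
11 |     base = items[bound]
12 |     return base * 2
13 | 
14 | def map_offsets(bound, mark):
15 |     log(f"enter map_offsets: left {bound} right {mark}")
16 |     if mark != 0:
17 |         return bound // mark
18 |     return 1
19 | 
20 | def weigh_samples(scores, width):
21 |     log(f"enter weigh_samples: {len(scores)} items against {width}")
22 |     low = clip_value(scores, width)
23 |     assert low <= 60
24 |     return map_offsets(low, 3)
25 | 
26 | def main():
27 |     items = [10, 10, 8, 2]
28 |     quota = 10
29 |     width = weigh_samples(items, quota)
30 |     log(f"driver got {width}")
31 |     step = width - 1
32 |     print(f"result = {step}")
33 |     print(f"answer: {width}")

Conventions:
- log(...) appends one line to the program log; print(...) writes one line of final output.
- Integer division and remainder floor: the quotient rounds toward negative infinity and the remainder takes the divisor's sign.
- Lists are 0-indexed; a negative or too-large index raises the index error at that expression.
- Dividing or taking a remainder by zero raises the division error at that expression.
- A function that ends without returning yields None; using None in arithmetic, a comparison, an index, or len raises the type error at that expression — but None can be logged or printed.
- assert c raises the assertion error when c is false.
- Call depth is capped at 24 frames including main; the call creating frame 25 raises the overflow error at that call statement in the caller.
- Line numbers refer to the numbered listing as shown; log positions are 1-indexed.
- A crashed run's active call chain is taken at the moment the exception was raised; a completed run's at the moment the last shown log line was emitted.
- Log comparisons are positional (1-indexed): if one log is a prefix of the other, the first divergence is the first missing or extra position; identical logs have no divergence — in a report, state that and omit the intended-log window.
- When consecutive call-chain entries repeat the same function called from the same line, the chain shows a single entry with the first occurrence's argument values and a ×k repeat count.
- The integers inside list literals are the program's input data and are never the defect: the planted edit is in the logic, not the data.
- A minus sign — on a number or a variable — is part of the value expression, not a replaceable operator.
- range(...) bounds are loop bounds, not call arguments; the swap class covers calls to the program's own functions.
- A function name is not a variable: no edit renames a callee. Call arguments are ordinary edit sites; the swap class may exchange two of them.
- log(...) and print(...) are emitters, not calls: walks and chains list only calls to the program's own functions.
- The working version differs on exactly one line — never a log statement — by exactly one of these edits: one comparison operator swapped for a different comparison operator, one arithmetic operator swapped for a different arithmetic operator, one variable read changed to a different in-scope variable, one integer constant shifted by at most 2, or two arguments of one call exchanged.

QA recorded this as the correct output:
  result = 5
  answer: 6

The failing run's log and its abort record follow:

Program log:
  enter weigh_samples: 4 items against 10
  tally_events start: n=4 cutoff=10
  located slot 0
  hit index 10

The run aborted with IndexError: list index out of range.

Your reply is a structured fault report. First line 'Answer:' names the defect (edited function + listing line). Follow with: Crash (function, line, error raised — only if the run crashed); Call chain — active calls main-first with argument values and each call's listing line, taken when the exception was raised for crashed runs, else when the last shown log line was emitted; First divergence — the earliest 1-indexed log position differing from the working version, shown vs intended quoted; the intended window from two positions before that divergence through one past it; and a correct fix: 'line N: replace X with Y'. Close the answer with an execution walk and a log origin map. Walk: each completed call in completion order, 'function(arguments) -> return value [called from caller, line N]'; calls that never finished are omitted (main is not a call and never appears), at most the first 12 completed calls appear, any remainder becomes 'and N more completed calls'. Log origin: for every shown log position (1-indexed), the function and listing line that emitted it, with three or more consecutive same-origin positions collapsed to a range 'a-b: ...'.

Answer: the defect is in tally_events at line 6.
Core observation: At log position 4 the runs split — shown 'hit index 10', but the working version logs 'hit index 0'.
Crash: clip_value, line 11, IndexError.
Call chain: main -> weigh_samples([10, 10, 8, 2], 10) (called at line 29) -> clip_value([10, 10, 8, 2], 10) (called at line 22).
First divergence: position 4 — shown 'hit index 10', intended 'hit index 0'.
Intended log window:
  2: tally_events start: n=4 cutoff=10
  3: located slot 0
  4: hit index 0
  5: enter map_offsets: left 20 right 3
Execution walk:
  tally_events([10, 10, 8, 2], 10) -> 10  [called from clip_value, line 9]
Origin of each log line:
  1: emitted by weigh_samples (line 21)
  2: emitted by tally_events (line 2)
  3: emitted by tally_events (line 5)
  4: emitted by clip_value (line 10)
A correct fix: line 6: replace `seed_v` with `top`.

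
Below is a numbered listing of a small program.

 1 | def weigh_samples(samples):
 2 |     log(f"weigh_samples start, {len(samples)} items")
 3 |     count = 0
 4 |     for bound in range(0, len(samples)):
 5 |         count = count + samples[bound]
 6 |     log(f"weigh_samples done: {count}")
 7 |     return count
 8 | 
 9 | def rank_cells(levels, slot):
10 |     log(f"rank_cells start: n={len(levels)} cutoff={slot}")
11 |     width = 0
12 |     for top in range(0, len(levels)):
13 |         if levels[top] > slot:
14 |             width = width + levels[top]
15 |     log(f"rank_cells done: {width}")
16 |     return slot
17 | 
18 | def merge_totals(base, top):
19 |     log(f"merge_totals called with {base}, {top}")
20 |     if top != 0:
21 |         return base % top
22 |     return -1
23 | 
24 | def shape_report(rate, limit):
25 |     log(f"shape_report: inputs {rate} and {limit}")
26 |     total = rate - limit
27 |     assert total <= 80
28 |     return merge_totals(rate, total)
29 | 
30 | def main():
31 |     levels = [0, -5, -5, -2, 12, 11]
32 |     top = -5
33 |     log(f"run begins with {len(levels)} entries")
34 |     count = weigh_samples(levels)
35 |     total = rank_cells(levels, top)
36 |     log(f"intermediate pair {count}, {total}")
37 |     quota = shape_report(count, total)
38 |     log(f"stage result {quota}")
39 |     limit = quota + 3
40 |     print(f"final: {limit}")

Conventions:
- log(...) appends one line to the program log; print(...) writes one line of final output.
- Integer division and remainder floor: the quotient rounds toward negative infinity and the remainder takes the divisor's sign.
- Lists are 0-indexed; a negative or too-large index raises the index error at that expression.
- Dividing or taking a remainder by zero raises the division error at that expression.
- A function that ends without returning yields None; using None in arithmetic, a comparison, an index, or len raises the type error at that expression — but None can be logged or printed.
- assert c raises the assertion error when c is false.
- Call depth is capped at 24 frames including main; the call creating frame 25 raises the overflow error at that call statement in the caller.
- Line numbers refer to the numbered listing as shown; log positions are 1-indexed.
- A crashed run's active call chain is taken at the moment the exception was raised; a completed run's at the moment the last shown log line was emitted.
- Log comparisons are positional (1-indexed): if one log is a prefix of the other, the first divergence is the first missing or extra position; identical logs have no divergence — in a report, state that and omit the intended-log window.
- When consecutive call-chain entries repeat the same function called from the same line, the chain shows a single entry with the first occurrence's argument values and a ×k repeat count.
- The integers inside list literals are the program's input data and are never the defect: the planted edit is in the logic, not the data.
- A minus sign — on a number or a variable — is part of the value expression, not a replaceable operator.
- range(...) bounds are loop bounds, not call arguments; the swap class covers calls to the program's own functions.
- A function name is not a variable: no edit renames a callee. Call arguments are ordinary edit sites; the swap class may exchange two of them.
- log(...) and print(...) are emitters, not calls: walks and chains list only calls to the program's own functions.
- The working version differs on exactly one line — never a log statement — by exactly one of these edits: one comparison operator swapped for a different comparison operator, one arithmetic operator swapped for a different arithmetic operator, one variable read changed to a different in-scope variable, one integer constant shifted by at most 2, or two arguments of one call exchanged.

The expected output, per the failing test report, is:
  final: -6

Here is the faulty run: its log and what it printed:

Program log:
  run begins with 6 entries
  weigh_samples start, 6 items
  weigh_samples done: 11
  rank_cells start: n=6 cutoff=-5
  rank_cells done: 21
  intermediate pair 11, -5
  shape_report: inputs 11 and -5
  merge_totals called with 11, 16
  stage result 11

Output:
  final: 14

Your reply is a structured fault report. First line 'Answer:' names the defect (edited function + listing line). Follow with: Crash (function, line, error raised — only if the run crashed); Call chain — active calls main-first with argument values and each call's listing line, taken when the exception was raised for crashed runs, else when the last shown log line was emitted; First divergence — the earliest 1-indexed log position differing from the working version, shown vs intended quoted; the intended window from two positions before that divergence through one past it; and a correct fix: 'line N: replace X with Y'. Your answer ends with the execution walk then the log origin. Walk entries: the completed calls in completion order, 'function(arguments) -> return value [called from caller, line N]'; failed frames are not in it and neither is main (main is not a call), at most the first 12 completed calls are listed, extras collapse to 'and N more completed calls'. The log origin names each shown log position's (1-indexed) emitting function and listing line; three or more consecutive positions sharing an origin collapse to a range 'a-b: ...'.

Answer: the defect is in rank_cells at line 16.
Key fact: At log position 6 the runs split — shown 'intermediate pair 11, -5', but the working version logs 'intermediate pair 11, 21'.
Call chain: main.
First divergence: position 6 — the shown line 'intermediate pair 11, -5' should read 'intermediate pair 11, 21'.
Intended log window:
  4: rank_cells start: n=6 cutoff=-5
  5: rank_cells done: 21
  6: intermediate pair 11, 21
  7: shape_report: inputs 11 and 21
Execution walk:
  weigh_samples([0, -5, -5, -2, 12, 11]) -> 11  [called from main, line 34]
  rank_cells([0, -5, -5, -2, 12, 11], -5) -> -5  [called from main, line 35]
  merge_totals(11, 16) -> 11  [called from shape_report, line 28]
  shape_report(11, -5) -> 11  [called from main, line 37]
Origin of each log line:
  1: logged in main at line 33
  2: logged in weigh_samples at line 2
  3: logged in weigh_samples at line 6
  4: logged in rank_cells at line 10
  5: logged in rank_cells at line 15
  6: logged in main at line 36
  7: logged in shape_report at line 25
  8: logged in merge_totals at line 19
  9: logged in main at line 38
A correct fix: line 16: replace `slot` with `width`.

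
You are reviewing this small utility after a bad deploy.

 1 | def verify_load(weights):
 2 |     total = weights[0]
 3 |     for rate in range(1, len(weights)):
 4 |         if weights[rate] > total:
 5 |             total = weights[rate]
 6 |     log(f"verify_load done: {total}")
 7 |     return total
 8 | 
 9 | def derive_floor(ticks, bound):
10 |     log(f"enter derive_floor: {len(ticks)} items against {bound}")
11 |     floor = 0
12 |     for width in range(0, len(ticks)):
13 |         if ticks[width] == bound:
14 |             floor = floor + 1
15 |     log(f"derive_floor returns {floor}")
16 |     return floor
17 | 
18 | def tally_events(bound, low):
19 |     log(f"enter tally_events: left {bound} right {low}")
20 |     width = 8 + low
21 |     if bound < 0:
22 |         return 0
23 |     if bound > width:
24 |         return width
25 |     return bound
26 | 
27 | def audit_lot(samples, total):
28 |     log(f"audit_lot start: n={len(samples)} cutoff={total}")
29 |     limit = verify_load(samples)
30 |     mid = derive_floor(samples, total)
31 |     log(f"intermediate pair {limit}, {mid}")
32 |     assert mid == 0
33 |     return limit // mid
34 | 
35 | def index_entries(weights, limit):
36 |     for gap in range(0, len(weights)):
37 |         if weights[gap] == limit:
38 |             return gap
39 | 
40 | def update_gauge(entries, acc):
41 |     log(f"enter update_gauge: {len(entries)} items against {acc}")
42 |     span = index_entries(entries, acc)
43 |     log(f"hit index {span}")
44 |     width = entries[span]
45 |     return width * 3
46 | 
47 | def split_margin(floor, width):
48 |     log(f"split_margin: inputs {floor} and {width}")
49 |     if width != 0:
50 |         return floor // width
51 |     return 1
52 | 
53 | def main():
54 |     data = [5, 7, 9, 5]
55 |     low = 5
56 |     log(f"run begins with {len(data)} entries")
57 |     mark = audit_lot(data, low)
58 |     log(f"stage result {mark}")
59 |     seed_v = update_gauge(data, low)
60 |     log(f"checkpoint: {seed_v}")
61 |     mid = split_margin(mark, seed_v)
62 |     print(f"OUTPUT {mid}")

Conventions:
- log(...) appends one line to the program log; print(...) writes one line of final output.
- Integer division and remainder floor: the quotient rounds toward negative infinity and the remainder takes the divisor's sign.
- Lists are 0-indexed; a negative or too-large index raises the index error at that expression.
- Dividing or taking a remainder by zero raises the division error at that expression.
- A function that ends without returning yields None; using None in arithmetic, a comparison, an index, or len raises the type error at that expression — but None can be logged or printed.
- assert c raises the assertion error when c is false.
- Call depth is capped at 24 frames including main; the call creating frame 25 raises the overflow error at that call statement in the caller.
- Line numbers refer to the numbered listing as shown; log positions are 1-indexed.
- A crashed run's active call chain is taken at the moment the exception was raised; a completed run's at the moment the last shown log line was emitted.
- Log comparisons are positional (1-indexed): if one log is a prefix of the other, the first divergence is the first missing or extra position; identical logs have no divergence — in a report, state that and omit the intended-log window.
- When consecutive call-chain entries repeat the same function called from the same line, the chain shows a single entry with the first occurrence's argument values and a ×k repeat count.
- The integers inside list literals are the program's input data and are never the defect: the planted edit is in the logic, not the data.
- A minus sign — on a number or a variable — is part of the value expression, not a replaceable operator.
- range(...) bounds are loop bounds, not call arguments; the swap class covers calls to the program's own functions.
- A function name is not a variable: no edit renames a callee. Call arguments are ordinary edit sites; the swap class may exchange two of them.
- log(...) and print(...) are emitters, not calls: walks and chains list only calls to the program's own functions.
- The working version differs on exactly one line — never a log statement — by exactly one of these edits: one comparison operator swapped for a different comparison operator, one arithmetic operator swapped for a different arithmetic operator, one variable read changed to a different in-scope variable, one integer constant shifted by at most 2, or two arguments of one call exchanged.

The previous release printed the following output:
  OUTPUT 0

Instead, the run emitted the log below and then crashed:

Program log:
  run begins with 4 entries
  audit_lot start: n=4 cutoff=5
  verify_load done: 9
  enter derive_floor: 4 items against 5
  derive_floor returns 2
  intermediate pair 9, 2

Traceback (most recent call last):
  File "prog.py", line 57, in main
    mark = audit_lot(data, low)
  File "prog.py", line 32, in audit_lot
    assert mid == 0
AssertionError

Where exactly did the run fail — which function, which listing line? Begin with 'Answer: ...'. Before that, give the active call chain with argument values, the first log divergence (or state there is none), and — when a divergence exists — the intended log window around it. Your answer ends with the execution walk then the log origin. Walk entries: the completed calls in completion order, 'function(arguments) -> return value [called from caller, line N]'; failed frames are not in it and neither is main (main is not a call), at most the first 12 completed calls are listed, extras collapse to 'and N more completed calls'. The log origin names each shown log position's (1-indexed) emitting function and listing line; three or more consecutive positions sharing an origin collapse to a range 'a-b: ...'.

Answer: the error was raised in audit_lot, line 32.
Core observation: The log ends early — 6 lines, where the working version next logs 'stage result 4'.
Call chain: main -> audit_lot([5, 7, 9, 5], 5) (called at line 57).
First divergence: position 7 — after 6 matching lines the faulty run goes silent; intended next line 'stage result 4'.
Intended log window:
  5: derive_floor returns 2
  6: intermediate pair 9, 2
  7: stage result 4
  8: enter update_gauge: 4 items against 5
Execution walk:
  verify_load([5, 7, 9, 5]) -> 9  [called from audit_lot, line 29]
  derive_floor([5, 7, 9, 5], 5) -> 2  [called from audit_lot, line 30]
Log origins:
  1: emitted by main (line 56)
  2: emitted by audit_lot (line 28)
  3: emitted by verify_load (line 6)
  4: emitted by derive_floor (line 10)
  5: emitted by derive_floor (line 15)
  6: emitted by audit_lot (line 31)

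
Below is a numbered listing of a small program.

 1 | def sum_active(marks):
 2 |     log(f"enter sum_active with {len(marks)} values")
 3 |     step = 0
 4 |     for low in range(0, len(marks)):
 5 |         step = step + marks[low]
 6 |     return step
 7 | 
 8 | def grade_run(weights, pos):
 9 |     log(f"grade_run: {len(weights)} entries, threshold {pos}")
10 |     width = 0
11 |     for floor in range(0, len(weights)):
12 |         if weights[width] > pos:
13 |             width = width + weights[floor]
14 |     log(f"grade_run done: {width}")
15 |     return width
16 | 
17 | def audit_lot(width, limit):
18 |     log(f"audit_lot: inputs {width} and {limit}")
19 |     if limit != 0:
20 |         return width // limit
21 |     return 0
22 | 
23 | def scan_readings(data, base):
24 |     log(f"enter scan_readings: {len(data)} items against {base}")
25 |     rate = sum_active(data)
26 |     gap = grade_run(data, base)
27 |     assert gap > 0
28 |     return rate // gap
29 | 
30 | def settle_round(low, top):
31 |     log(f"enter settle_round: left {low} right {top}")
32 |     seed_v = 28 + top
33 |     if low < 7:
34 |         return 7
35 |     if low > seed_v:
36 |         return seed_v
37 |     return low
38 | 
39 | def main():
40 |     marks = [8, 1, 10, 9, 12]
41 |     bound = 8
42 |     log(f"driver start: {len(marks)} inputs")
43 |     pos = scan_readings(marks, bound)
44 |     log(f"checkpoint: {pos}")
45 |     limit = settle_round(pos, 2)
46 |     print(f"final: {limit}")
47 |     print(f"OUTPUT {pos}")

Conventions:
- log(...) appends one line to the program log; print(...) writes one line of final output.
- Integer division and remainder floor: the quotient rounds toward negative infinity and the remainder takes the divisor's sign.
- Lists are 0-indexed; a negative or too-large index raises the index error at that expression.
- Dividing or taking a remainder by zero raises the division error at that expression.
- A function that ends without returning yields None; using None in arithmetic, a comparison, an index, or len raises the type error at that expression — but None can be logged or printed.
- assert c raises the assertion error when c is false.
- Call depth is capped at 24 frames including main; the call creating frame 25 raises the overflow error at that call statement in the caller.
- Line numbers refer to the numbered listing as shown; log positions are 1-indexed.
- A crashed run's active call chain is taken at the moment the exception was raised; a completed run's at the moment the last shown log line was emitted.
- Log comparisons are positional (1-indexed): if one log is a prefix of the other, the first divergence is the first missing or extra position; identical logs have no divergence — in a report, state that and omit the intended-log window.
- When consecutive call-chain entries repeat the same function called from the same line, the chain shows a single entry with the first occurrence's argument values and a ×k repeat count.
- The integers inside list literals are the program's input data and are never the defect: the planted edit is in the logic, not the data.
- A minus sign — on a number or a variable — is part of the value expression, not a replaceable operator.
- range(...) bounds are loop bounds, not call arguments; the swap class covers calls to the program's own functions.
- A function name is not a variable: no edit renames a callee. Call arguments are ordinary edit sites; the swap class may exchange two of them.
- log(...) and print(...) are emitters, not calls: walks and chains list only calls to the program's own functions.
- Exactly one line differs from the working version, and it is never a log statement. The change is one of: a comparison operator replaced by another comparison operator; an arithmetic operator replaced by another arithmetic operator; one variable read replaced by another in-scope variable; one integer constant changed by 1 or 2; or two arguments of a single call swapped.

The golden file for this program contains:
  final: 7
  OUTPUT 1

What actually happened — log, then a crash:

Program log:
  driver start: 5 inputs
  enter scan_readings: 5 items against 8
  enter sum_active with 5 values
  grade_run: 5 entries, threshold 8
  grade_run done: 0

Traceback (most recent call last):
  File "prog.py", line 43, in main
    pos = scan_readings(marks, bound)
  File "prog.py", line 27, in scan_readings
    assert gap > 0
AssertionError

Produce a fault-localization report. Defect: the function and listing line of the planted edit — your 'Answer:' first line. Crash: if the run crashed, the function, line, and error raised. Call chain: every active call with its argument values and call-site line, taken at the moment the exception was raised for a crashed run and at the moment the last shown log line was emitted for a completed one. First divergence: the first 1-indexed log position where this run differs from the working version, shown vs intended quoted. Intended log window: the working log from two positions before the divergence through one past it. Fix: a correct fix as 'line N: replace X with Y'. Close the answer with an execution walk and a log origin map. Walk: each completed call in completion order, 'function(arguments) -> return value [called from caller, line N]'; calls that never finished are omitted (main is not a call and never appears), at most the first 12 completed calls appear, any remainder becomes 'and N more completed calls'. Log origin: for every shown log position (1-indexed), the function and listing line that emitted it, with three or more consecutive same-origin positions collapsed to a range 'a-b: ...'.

Answer: the defect is in grade_run at line 12.
Key observation: The earliest visible damage is log position 5 — 'grade_run done: 0' rather than the intended 'grade_run done: 31'.
Crash: scan_readings, line 27, AssertionError.
Call chain: main -> scan_readings([8, 1, 10, 9, 12], 8) (called at line 43).
First divergence: position 5; shown 'grade_run done: 0' vs intended 'grade_run done: 31'.
Intended log window:
  3: enter sum_active with 5 values
  4: grade_run: 5 entries, threshold 8
  5: grade_run done: 31
  6: checkpoint: 1
Execution walk:
  sum_active([8, 1, 10, 9, 12]) -> 40  [called from scan_readings, line 25]
  grade_run([8, 1, 10, 9, 12], 8) -> 0  [called from scan_readings, line 26]
Log origin:
  1: from main, line 42
  2: from scan_readings, line 24
  3: from sum_active, line 2
  4: from grade_run, line 9
  5: from grade_run, line 14
A correct fix: line 12: replace `width` with `floor`.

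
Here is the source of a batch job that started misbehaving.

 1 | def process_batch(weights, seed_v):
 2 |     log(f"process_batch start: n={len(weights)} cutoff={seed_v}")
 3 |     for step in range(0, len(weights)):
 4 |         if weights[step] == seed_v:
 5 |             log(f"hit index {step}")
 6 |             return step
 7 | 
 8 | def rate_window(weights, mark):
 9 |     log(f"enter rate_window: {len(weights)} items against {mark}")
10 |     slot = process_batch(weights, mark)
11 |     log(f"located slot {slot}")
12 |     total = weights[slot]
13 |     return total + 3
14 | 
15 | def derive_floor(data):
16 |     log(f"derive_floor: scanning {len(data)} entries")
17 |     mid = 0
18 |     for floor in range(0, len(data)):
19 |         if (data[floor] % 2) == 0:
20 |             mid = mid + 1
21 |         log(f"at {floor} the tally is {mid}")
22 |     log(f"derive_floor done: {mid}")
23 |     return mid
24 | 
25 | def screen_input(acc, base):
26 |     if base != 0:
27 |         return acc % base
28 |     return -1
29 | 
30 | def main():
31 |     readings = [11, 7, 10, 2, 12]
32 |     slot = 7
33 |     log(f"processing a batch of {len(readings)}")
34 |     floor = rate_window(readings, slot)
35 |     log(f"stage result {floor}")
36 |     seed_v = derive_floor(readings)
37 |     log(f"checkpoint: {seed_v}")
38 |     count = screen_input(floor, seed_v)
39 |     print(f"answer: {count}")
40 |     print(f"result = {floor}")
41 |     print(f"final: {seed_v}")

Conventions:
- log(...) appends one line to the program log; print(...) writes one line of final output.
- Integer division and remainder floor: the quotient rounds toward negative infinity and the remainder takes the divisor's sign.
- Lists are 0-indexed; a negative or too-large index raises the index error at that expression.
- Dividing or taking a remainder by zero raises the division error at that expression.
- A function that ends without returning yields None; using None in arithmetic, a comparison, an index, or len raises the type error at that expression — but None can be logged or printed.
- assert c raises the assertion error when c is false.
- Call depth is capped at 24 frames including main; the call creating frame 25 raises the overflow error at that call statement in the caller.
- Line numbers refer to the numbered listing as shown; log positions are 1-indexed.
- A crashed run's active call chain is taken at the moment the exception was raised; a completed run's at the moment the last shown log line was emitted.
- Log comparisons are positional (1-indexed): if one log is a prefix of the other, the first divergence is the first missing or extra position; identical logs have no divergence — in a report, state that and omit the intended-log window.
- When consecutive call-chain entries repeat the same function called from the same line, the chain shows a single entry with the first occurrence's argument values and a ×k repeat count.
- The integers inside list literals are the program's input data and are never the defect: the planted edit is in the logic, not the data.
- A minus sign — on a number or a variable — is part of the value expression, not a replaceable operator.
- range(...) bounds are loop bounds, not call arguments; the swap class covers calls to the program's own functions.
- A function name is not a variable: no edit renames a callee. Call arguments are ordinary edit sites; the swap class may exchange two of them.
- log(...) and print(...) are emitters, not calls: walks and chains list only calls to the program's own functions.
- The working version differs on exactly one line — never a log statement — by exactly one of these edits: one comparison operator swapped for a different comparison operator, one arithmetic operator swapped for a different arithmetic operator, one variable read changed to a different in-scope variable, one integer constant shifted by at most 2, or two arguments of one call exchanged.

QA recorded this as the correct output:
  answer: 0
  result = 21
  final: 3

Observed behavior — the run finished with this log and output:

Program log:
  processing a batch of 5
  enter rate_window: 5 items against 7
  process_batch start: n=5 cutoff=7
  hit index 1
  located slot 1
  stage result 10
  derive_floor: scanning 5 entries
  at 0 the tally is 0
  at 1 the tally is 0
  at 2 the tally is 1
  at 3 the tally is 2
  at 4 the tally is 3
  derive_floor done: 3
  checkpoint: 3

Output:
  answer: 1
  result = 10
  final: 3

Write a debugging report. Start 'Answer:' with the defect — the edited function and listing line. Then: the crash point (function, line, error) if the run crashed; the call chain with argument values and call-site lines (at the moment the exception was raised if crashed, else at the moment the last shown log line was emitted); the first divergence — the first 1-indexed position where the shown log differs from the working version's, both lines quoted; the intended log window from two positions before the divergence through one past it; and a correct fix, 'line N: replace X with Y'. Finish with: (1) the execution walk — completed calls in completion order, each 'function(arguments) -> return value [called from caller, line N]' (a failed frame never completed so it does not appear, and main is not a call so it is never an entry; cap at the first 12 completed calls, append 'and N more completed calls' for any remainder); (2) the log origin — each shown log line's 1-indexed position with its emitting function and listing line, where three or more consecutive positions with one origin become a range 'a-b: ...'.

Answer: the defect is in rate_window at line 13.
Key observation: At log position 6 the runs split — shown 'stage result 10', but the working version logs 'stage result 21'.
Call chain: main.
First divergence: position 6; shown 'stage result 10' vs intended 'stage result 21'.
Intended log window:
  4: hit index 1
  5: located slot 1
  6: stage result 21
  7: derive_floor: scanning 5 entries
Execution walk:
  process_batch([11, 7, 10, 2, 12], 7) -> 1  [called from rate_window, line 10]
  rate_window([11, 7, 10, 2, 12], 7) -> 10  [called from main, line 34]
  derive_floor([11, 7, 10, 2, 12]) -> 3  [called from main, line 36]
  screen_input(10, 3) -> 1  [called from main, line 38]
Log line origins:
  1: logged in main at line 33
  2: logged in rate_window at line 9
  3: logged in process_batch at line 2
  4: logged in process_batch at line 5
  5: logged in rate_window at line 11
  6: logged in main at line 35
  7: logged in derive_floor at line 16
  8-12: logged in derive_floor at line 21
  13: logged in derive_floor at line 22
  14: logged in main at line 37
A correct fix: line 13: replace `+` with `*`.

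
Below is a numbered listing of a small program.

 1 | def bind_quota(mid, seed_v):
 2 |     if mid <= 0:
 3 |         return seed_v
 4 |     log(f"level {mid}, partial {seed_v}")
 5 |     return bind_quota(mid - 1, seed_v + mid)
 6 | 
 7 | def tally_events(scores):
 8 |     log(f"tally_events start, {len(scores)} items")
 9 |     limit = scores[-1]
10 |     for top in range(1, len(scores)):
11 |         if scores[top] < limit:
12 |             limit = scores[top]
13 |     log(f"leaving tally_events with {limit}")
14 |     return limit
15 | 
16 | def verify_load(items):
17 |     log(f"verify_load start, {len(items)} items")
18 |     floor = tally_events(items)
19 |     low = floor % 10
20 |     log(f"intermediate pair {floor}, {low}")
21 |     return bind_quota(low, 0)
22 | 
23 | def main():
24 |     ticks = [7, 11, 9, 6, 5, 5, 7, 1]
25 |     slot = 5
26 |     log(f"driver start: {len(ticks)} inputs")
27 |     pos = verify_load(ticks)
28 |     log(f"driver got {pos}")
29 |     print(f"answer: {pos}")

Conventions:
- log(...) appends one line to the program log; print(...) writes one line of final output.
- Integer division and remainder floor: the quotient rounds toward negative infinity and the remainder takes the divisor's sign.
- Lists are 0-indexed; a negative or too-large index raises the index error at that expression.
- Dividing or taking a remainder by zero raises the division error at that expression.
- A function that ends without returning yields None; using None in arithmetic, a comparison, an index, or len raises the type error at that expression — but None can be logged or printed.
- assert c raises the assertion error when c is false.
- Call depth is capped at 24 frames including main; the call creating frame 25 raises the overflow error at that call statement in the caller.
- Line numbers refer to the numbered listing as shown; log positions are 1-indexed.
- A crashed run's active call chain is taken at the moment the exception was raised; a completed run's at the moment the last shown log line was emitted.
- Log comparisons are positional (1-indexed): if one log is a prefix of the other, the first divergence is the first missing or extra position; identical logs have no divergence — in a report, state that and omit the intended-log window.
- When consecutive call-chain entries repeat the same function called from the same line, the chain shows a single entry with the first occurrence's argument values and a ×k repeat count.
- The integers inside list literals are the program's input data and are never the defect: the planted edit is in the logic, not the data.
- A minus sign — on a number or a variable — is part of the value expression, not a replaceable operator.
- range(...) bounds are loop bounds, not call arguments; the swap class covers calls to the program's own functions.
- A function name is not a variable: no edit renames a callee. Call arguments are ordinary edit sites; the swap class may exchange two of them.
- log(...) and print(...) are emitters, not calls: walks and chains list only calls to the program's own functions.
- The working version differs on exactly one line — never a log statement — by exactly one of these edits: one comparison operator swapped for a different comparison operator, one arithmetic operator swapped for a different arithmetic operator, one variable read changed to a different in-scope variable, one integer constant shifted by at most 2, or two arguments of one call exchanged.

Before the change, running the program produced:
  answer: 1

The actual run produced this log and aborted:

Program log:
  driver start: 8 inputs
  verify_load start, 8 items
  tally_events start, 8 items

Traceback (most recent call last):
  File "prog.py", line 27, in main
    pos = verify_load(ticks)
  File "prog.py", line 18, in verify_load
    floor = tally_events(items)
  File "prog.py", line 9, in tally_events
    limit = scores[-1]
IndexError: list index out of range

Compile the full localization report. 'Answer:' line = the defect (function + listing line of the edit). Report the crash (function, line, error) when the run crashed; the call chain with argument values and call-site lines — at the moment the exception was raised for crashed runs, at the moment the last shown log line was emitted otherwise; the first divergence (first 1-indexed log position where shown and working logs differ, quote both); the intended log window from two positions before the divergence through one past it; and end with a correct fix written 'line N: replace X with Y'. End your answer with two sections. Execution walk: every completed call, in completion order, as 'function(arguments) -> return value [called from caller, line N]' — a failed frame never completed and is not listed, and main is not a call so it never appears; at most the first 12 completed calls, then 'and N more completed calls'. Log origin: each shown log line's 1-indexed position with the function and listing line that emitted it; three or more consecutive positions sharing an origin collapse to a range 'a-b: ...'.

Answer: the defect is in tally_events at line 9.
Core observation: The shown log is a 3-line prefix of the intended one, whose next entry is 'leaving tally_events with 1'.
Crash: tally_events, line 9, IndexError.
Call chain: main -> verify_load([7, 11, 9, 6, 5, 5, 7, 1]) (called at line 27) -> tally_events([7, 11, 9, 6, 5, 5, 7, 1]) (called at line 18).
First divergence: position 4 (shown log ended at 3 lines; the working version continues: 'leaving tally_events with 1').
Intended log window:
  2: verify_load start, 8 items
  3: tally_events start, 8 items
  4: leaving tally_events with 1
  5: intermediate pair 1, 1
Execution walk:
  (no call completed)
Origin of each log line:
  1: emitted by main (line 26)
  2: emitted by verify_load (line 17)
  3: emitted by tally_events (line 8)
A correct fix: line 9: replace `-1` with `0`.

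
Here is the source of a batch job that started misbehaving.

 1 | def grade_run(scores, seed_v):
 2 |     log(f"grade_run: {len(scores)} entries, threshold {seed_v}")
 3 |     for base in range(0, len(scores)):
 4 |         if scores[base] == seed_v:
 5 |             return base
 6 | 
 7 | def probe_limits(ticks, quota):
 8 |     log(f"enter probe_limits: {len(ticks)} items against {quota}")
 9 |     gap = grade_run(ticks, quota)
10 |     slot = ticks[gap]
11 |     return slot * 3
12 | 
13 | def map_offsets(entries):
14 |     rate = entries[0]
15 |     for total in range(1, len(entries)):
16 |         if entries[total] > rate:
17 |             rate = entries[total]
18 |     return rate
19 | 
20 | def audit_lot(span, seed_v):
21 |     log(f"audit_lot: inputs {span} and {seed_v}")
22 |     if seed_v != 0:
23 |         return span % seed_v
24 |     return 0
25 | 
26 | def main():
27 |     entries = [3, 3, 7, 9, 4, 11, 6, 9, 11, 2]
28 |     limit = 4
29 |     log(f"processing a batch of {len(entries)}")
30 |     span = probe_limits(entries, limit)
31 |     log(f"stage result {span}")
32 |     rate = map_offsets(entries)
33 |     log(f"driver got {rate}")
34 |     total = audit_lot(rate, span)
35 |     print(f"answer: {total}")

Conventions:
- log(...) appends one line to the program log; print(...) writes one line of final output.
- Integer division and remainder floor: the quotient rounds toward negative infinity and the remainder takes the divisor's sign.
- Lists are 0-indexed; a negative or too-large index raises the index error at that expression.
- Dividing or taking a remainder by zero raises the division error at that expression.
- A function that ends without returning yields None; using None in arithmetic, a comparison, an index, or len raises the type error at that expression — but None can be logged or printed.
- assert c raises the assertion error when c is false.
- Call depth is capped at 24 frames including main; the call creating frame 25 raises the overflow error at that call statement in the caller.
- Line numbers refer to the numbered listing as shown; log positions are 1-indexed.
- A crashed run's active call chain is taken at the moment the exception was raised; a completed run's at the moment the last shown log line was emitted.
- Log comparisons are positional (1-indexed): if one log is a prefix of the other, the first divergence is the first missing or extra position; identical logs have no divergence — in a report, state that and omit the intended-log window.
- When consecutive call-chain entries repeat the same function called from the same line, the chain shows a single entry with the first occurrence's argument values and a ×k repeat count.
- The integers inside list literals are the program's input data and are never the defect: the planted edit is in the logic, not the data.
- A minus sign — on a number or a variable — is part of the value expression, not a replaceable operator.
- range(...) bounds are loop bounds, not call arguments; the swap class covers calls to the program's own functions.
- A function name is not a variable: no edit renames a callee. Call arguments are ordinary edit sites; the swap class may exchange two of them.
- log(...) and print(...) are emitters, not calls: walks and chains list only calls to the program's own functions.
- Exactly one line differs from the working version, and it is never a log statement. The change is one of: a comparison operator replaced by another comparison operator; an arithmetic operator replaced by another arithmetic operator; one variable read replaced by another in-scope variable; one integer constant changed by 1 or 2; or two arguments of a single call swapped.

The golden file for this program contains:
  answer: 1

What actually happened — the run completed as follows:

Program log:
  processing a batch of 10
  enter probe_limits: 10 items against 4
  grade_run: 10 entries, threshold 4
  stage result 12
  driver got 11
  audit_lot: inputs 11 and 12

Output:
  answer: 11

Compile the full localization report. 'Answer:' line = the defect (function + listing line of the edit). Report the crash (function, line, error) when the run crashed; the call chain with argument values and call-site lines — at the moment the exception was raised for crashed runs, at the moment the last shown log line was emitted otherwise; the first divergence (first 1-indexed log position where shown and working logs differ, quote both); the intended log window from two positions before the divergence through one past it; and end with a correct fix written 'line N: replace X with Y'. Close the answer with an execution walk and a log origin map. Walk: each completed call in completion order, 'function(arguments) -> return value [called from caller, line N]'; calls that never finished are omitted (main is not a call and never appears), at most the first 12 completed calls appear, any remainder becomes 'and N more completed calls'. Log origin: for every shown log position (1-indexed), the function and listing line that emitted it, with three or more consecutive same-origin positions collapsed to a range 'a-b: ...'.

Answer: the defect is in main at line 34.
Core observation: Log line 6 is where behavior first shows: 'audit_lot: inputs 11 and 12' appears instead of 'audit_lot: inputs 12 and 11'.
Call chain: main -> audit_lot(11, 12) (called at line 34).
First divergence: position 6 — shown 'audit_lot: inputs 11 and 12', intended 'audit_lot: inputs 12 and 11'.
Intended log window:
  4: stage result 12
  5: driver got 11
  6: audit_lot: inputs 12 and 11
Execution walk:
  grade_run([3, 3, 7, 9, 4, 11, 6, 9, 11, 2], 4) -> 4  [called from probe_limits, line 9]
  probe_limits([3, 3, 7, 9, 4, 11, 6, 9, 11, 2], 4) -> 12  [called from main, line 30]
  map_offsets([3, 3, 7, 9, 4, 11, 6, 9, 11, 2]) -> 11  [called from main, line 32]
  audit_lot(11, 12) -> 11  [called from main, line 34]
Log origins:
  1: emitted by main (line 29)
  2: emitted by probe_limits (line 8)
  3: emitted by grade_run (line 2)
  4: emitted by main (line 31)
  5: emitted by main (line 33)
  6: emitted by audit_lot (line 21)
A correct fix: line 34: replace `audit_lot(rate, span)` with `audit_lot(span, rate)`.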